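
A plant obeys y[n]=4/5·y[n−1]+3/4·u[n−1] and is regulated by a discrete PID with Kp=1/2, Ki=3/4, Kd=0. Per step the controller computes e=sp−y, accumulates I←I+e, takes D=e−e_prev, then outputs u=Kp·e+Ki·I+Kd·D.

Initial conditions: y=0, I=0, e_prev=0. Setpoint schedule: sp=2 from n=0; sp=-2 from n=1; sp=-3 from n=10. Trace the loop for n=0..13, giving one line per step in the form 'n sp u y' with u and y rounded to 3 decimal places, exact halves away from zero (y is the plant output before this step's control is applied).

(exact arithmetic carried between steps; '≈' marks a value shown rounded to 6 d.p. or computed from one; I and e_prev carry over from the previous line; the table rounds u and y to 3 d.p., halves away from zero)
n=0: y=0, sp=2, e=sp−y=2; I=2, D=e−e_prev=2; u=1/2·2+3/4·2+0·2=2.5; next y=4/5·0+3/4·2.5=1.875
n=1: y=1.875, sp=-2, e=sp−y=-3.875; I=-1.875, D=e−e_prev=-5.875; u=1/2·(-3.875)+3/4·(-1.875)+0·(-5.875)=-3.34375; next y=4/5·1.875+3/4·(-3.34375)≈-1.007813
n=2: y≈-1.007813, sp=-2, e=sp−y≈-0.992188; I≈-2.867188, D=e−e_prev≈2.882813; u=1/2·(-0.992188)+3/4·(-2.867188)+0·2.882813≈-2.646484; next y=4/5·(-1.007813)+3/4·(-2.646484)≈-2.791113
n=3: y≈-2.791113, sp=-2, e=sp−y≈0.791113; I≈-2.076074, D=e−e_prev≈1.783301; u=1/2·0.791113+3/4·(-2.076074)+0·1.783301≈-1.161499; next y=4/5·(-2.791113)+3/4·(-1.161499)≈-3.104015
n=4: y≈-3.104015, sp=-2, e=sp−y≈1.104015; I≈-0.972059, D=e−e_prev≈0.312902; u=1/2·1.104015+3/4·(-0.972059)+0·0.312902≈-0.177037; next y=4/5·(-3.104015)+3/4·(-0.177037)≈-2.615990
n=5: y≈-2.615990, sp=-2, e=sp−y≈0.615990; I≈-0.356070, D=e−e_prev≈-0.488025; u=1/2·0.615990+3/4·(-0.356070)+0·(-0.488025)≈0.040943; next y=4/5·(-2.615990)+3/4·0.040943≈-2.062085
n=6: y≈-2.062085, sp=-2, e=sp−y≈0.062085; I≈-0.293985, D=e−e_prev≈-0.553905; u=1/2·0.062085+3/4·(-0.293985)+0·(-0.553905)≈-0.189446; next y=4/5·(-2.062085)+3/4·(-0.189446)≈-1.791753
n=7: y≈-1.791753, sp=-2, e=sp−y≈-0.208247; I≈-0.502232, D=e−e_prev≈-0.270332; u=1/2·(-0.208247)+3/4·(-0.502232)+0·(-0.270332)≈-0.480798; next y=4/5·(-1.791753)+3/4·(-0.480798)≈-1.794001
n=8: y≈-1.794001, sp=-2, e=sp−y≈-0.205999; I≈-0.708232, D=e−e_prev≈0.002248; u=1/2·(-0.205999)+3/4·(-0.708232)+0·0.002248≈-0.634174; next y=4/5·(-1.794001)+3/4·(-0.634174)≈-1.910831
n=9: y≈-1.910831, sp=-2, e=sp−y≈-0.089169; I≈-0.797401, D=e−e_prev≈0.116830; u=1/2·(-0.089169)+3/4·(-0.797401)+0·0.116830≈-0.642636; next y=4/5·(-1.910831)+3/4·(-0.642636)≈-2.010641
n=10: y≈-2.010641, sp=-3, e=sp−y≈-0.989359; I≈-1.786760, D=e−e_prev≈-0.900189; u=1/2·(-0.989359)+3/4·(-1.786760)+0·(-0.900189)≈-1.834749; next y=4/5·(-2.010641)+3/4·(-1.834749)≈-2.984575
n=11: y≈-2.984575, sp=-3, e=sp−y≈-0.015425; I≈-1.802185, D=e−e_prev≈0.973934; u=1/2·(-0.015425)+3/4·(-1.802185)+0·0.973934≈-1.359351; next y=4/5·(-2.984575)+3/4·(-1.359351)≈-3.407173
n=12: y≈-3.407173, sp=-3, e=sp−y≈0.407173; I≈-1.395012, D=e−e_prev≈0.422598; u=1/2·0.407173+3/4·(-1.395012)+0·0.422598≈-0.842672; next y=4/5·(-3.407173)+3/4·(-0.842672)≈-3.357743
n=13: y≈-3.357743, sp=-3, e=sp−y≈0.357743; I≈-1.037269, D=e−e_prev≈-0.049431; u=1/2·0.357743+3/4·(-1.037269)+0·(-0.049431)≈-0.599080; next y=4/5·(-3.357743)+3/4·(-0.599080)≈-3.135504

0 2 2.500 0.000
1 -2 -3.344 1.875
2 -2 -2.646 -1.008
3 -2 -1.161 -2.791
4 -2 -0.177 -3.104
5 -2 0.041 -2.616
6 -2 -0.189 -2.062
7 -2 -0.481 -1.792
8 -2 -0.634 -1.794
9 -2 -0.643 -1.911
10 -3 -1.835 -2.011
11 -3 -1.359 -2.985
12 -3 -0.843 -3.407
13 -3 -0.599 -3.358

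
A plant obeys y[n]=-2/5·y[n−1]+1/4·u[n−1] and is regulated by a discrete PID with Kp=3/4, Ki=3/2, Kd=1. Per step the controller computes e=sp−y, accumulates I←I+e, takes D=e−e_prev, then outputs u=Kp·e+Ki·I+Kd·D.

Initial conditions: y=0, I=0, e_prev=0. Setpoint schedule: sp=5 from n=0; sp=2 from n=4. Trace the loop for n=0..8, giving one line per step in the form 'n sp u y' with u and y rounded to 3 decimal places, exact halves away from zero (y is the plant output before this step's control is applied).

0 5 16.250 0.000
1 5 5.547 4.063
2 5 24.993 -0.238
3 5 7.159 6.344
4 2 25.022 -0.748
5 2 1.320 6.555
6 2 30.541 -2.292
7 2 -7.111 8.552
8 2 38.595 -5.199

(exact arithmetic carried between steps; '≈' marks a value shown rounded to 6 d.p. or computed from one; I and e_prev carry over from the previous line; the table rounds u and y to 3 d.p., halves away from zero)
n=0: y=0, sp=5, e=sp−y=5; I=5, D=e−e_prev=5; u=3/4·5+3/2·5+1·5=16.25; next y=-2/5·0+1/4·16.25=4.0625
n=1: y=4.0625, sp=5, e=sp−y=0.9375; I=5.9375, D=e−e_prev=-4.0625; u=3/4·0.9375+3/2·5.9375+1·(-4.0625)=5.546875; next y=-2/5·4.0625+1/4·5.546875≈-0.238281
n=2: y≈-0.238281, sp=5, e=sp−y≈5.238281; I≈11.175781, D=e−e_prev≈4.300781; u=3/4·5.238281+3/2·11.175781+1·4.300781≈24.993164; next y=-2/5·(-0.238281)+1/4·24.993164≈6.343604
n=3: y≈6.343604, sp=5, e=sp−y≈-1.343604; I≈9.832178, D=e−e_prev≈-6.581885; u=3/4·(-1.343604)+3/2·9.832178+1·(-6.581885)≈7.158679; next y=-2/5·6.343604+1/4·7.158679≈-0.747772
n=4: y≈-0.747772, sp=2, e=sp−y≈2.747772; I≈12.579949, D=e−e_prev≈4.091375; u=3/4·2.747772+3/2·12.579949+1·4.091375≈25.022128; next y=-2/5·(-0.747772)+1/4·25.022128≈6.554641
n=5: y≈6.554641, sp=2, e=sp−y≈-4.554641; I≈8.025309, D=e−e_prev≈-7.302412; u=3/4·(-4.554641)+3/2·8.025309+1·(-7.302412)≈1.319570; next y=-2/5·6.554641+1/4·1.319570≈-2.291964
n=6: y≈-2.291964, sp=2, e=sp−y≈4.291964; I≈12.317272, D=e−e_prev≈8.846604; u=3/4·4.291964+3/2·12.317272+1·8.846604≈30.541486; next y=-2/5·(-2.291964)+1/4·30.541486≈8.552157
n=7: y≈8.552157, sp=2, e=sp−y≈-6.552157; I≈5.765116, D=e−e_prev≈-10.844120; u=3/4·(-6.552157)+3/2·5.765116+1·(-10.844120)≈-7.110565; next y=-2/5·8.552157+1/4·(-7.110565)≈-5.198504
n=8: y≈-5.198504, sp=2, e=sp−y≈7.198504; I≈12.963619, D=e−e_prev≈13.750661; u=3/4·7.198504+3/2·12.963619+1·13.750661≈38.594968; next y=-2/5·(-5.198504)+1/4·38.594968≈11.728144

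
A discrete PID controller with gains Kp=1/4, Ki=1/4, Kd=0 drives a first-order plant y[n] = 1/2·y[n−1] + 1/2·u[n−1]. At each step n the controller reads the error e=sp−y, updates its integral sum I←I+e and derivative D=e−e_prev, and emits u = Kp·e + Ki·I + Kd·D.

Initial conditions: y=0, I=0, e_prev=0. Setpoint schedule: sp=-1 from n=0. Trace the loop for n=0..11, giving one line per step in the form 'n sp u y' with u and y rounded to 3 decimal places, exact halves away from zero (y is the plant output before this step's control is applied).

0 -1 -0.500 0.000
1 -1 -0.625 -0.250
2 -1 -0.719 -0.438
3 -1 -0.789 -0.578
4 -1 -0.842 -0.684
5 -1 -0.881 -0.763
6 -1 -0.911 -0.822
7 -1 -0.933 -0.867
8 -1 -0.950 -0.900
9 -1 -0.962 -0.925
10 -1 -0.972 -0.944
11 -1 -0.979 -0.958

(exact arithmetic carried between steps; '≈' marks a value shown rounded to 6 d.p. or computed from one; I and e_prev carry over from the previous line; the table rounds u and y to 3 d.p., halves away from zero)
n=0: y=0, sp=-1, e=sp−y=-1; I=-1, D=e−e_prev=-1; u=1/4·(-1)+1/4·(-1)+0·(-1)=-0.5; next y=1/2·0+1/2·(-0.5)=-0.25
n=1: y=-0.25, sp=-1, e=sp−y=-0.75; I=-1.75, D=e−e_prev=0.25; u=1/4·(-0.75)+1/4·(-1.75)+0·0.25=-0.625; next y=1/2·(-0.25)+1/2·(-0.625)=-0.4375
n=2: y=-0.4375, sp=-1, e=sp−y=-0.5625; I=-2.3125, D=e−e_prev=0.1875; u=1/4·(-0.5625)+1/4·(-2.3125)+0·0.1875=-0.71875; next y=1/2·(-0.4375)+1/2·(-0.71875)=-0.578125
n=3: y=-0.578125, sp=-1, e=sp−y=-0.421875; I=-2.734375, D=e−e_prev=0.140625; u=1/4·(-0.421875)+1/4·(-2.734375)+0·0.140625≈-0.789063; next y=1/2·(-0.578125)+1/2·(-0.789063)≈-0.683594
n=4: y≈-0.683594, sp=-1, e=sp−y≈-0.316406; I≈-3.050781, D=e−e_prev≈0.105469; u=1/4·(-0.316406)+1/4·(-3.050781)+0·0.105469≈-0.841797; next y=1/2·(-0.683594)+1/2·(-0.841797)≈-0.762695
n=5: y≈-0.762695, sp=-1, e=sp−y≈-0.237305; I≈-3.288086, D=e−e_prev≈0.079102; u=1/4·(-0.237305)+1/4·(-3.288086)+0·0.079102≈-0.881348; next y=1/2·(-0.762695)+1/2·(-0.881348)≈-0.822021
n=6: y≈-0.822021, sp=-1, e=sp−y≈-0.177979; I≈-3.466064, D=e−e_prev≈0.059326; u=1/4·(-0.177979)+1/4·(-3.466064)+0·0.059326≈-0.911011; next y=1/2·(-0.822021)+1/2·(-0.911011)≈-0.866516
n=7: y≈-0.866516, sp=-1, e=sp−y≈-0.133484; I≈-3.599548, D=e−e_prev≈0.044495; u=1/4·(-0.133484)+1/4·(-3.599548)+0·0.044495≈-0.933258; next y=1/2·(-0.866516)+1/2·(-0.933258)≈-0.899887
n=8: y≈-0.899887, sp=-1, e=sp−y≈-0.100113; I≈-3.699661, D=e−e_prev≈0.033371; u=1/4·(-0.100113)+1/4·(-3.699661)+0·0.033371≈-0.949944; next y=1/2·(-0.899887)+1/2·(-0.949944)≈-0.924915
n=9: y≈-0.924915, sp=-1, e=sp−y≈-0.075085; I≈-3.774746, D=e−e_prev≈0.025028; u=1/4·(-0.075085)+1/4·(-3.774746)+0·0.025028≈-0.962458; next y=1/2·(-0.924915)+1/2·(-0.962458)≈-0.943686
n=10: y≈-0.943686, sp=-1, e=sp−y≈-0.056314; I≈-3.831059, D=e−e_prev≈0.018771; u=1/4·(-0.056314)+1/4·(-3.831059)+0·0.018771≈-0.971843; next y=1/2·(-0.943686)+1/2·(-0.971843)≈-0.957765
n=11: y≈-0.957765, sp=-1, e=sp−y≈-0.042235; I≈-3.873295, D=e−e_prev≈0.014078; u=1/4·(-0.042235)+1/4·(-3.873295)+0·0.014078≈-0.978882; next y=1/2·(-0.957765)+1/2·(-0.978882)≈-0.968324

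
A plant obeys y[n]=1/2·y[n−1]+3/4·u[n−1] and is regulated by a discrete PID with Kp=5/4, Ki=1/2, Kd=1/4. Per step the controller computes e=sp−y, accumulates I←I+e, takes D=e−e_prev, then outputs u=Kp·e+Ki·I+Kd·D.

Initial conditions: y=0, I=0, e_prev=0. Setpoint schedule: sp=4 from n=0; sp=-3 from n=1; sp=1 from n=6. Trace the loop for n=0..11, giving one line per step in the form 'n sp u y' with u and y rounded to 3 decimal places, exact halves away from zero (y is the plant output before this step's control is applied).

(exact arithmetic carried between steps; '≈' marks a value shown rounded to 6 d.p. or computed from one; I and e_prev carry over from the previous line; the table rounds u and y to 3 d.p., halves away from zero)
n=0: y=0, sp=4, e=sp−y=4; I=4, D=e−e_prev=4; u=5/4·4+1/2·4+1/4·4=8; next y=1/2·0+3/4·8=6
n=1: y=6, sp=-3, e=sp−y=-9; I=-5, D=e−e_prev=-13; u=5/4·(-9)+1/2·(-5)+1/4·(-13)=-17; next y=1/2·6+3/4·(-17)=-9.75
n=2: y=-9.75, sp=-3, e=sp−y=6.75; I=1.75, D=e−e_prev=15.75; u=5/4·6.75+1/2·1.75+1/4·15.75=13.25; next y=1/2·(-9.75)+3/4·13.25=5.0625
n=3: y=5.0625, sp=-3, e=sp−y=-8.0625; I=-6.3125, D=e−e_prev=-14.8125; u=5/4·(-8.0625)+1/2·(-6.3125)+1/4·(-14.8125)=-16.9375; next y=1/2·5.0625+3/4·(-16.9375)=-10.171875
n=4: y=-10.171875, sp=-3, e=sp−y=7.171875; I=0.859375, D=e−e_prev=15.234375; u=5/4·7.171875+1/2·0.859375+1/4·15.234375=13.203125; next y=1/2·(-10.171875)+3/4·13.203125≈4.816406
n=5: y≈4.816406, sp=-3, e=sp−y≈-7.816406; I≈-6.957031, D=e−e_prev≈-14.988281; u=5/4·(-7.816406)+1/2·(-6.957031)+1/4·(-14.988281)≈-16.996094; next y=1/2·4.816406+3/4·(-16.996094)≈-10.338867
n=6: y≈-10.338867, sp=1, e=sp−y≈11.338867; I≈4.381836, D=e−e_prev≈19.155273; u=5/4·11.338867+1/2·4.381836+1/4·19.155273≈21.153320; next y=1/2·(-10.338867)+3/4·21.153320≈10.695557
n=7: y≈10.695557, sp=1, e=sp−y≈-9.695557; I≈-5.313721, D=e−e_prev≈-21.034424; u=5/4·(-9.695557)+1/2·(-5.313721)+1/4·(-21.034424)≈-20.034912; next y=1/2·10.695557+3/4·(-20.034912)≈-9.678406
n=8: y≈-9.678406, sp=1, e=sp−y≈10.678406; I≈5.364685, D=e−e_prev≈20.373962; u=5/4·10.678406+1/2·5.364685+1/4·20.373962≈21.123840; next y=1/2·(-9.678406)+3/4·21.123840≈11.003677
n=9: y≈11.003677, sp=1, e=sp−y≈-10.003677; I≈-4.638992, D=e−e_prev≈-20.682083; u=5/4·(-10.003677)+1/2·(-4.638992)+1/4·(-20.682083)≈-19.994614; next y=1/2·11.003677+3/4·(-19.994614)≈-9.494122
n=10: y≈-9.494122, sp=1, e=sp−y≈10.494122; I≈5.855129, D=e−e_prev≈20.497799; u=5/4·10.494122+1/2·5.855129+1/4·20.497799≈21.169666; next y=1/2·(-9.494122)+3/4·21.169666≈11.130189
n=11: y≈11.130189, sp=1, e=sp−y≈-10.130189; I≈-4.275060, D=e−e_prev≈-20.624310; u=5/4·(-10.130189)+1/2·(-4.275060)+1/4·(-20.624310)≈-19.956344; next y=1/2·11.130189+3/4·(-19.956344)≈-9.402163

0 4 8.000 0.000
1 -3 -17.000 6.000
2 -3 13.250 -9.750
3 -3 -16.938 5.063
4 -3 13.203 -10.172
5 -3 -16.996 4.816
6 1 21.153 -10.339
7 1 -20.035 10.696
8 1 21.124 -9.678
9 1 -19.995 11.004
10 1 21.170 -9.494
11 1 -19.956 11.130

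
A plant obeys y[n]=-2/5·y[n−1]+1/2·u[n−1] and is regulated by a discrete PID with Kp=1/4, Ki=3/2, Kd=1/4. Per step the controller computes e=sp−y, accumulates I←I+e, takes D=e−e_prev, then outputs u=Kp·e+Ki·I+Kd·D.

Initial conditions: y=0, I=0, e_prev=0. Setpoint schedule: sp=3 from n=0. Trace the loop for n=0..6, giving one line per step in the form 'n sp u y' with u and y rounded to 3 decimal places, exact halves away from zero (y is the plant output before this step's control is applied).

0 3 6.000 0.000
1 3 3.750 3.000
2 3 9.150 0.675
3 3 4.796 4.305
4 3 11.004 0.676
5 3 4.472 5.232
6 3 12.440 0.143

(exact arithmetic carried between steps; '≈' marks a value shown rounded to 6 d.p. or computed from one; I and e_prev carry over from the previous line; the table rounds u and y to 3 d.p., halves away from zero)
n=0: y=0, sp=3, e=sp−y=3; I=3, D=e−e_prev=3; u=1/4·3+3/2·3+1/4·3=6; next y=-2/5·0+1/2·6=3
n=1: y=3, sp=3, e=sp−y=0; I=3, D=e−e_prev=-3; u=1/4·0+3/2·3+1/4·(-3)=3.75; next y=-2/5·3+1/2·3.75=0.675
n=2: y=0.675, sp=3, e=sp−y=2.325; I=5.325, D=e−e_prev=2.325; u=1/4·2.325+3/2·5.325+1/4·2.325=9.15; next y=-2/5·0.675+1/2·9.15=4.305
n=3: y=4.305, sp=3, e=sp−y=-1.305; I=4.02, D=e−e_prev=-3.63; u=1/4·(-1.305)+3/2·4.02+1/4·(-3.63)=4.79625; next y=-2/5·4.305+1/2·4.79625=0.676125
n=4: y=0.676125, sp=3, e=sp−y=2.323875; I=6.343875, D=e−e_prev=3.628875; u=1/4·2.323875+3/2·6.343875+1/4·3.628875=11.004; next y=-2/5·0.676125+1/2·11.004=5.23155
n=5: y=5.23155, sp=3, e=sp−y=-2.23155; I=4.112325, D=e−e_prev=-4.555425; u=1/4·(-2.23155)+3/2·4.112325+1/4·(-4.555425)≈4.471744; next y=-2/5·5.23155+1/2·4.471744≈0.143252
n=6: y≈0.143252, sp=3, e=sp−y≈2.856748; I≈6.969073, D=e−e_prev≈5.088298; u=1/4·2.856748+3/2·6.969073+1/4·5.088298≈12.439871; next y=-2/5·0.143252+1/2·12.439871≈6.162635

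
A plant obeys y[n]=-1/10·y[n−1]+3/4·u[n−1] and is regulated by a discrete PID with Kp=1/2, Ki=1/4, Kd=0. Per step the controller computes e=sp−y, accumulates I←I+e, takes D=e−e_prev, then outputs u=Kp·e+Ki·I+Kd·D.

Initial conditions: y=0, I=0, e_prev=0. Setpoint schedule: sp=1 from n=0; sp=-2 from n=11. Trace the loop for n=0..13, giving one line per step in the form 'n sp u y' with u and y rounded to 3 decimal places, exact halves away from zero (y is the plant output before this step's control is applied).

(exact arithmetic carried between steps; '≈' marks a value shown rounded to 6 d.p. or computed from one; I and e_prev carry over from the previous line; the table rounds u and y to 3 d.p., halves away from zero)
n=0: y=0, sp=1, e=sp−y=1; I=1, D=e−e_prev=1; u=1/2·1+1/4·1+0·1=0.75; next y=-1/10·0+3/4·0.75=0.5625
n=1: y=0.5625, sp=1, e=sp−y=0.4375; I=1.4375, D=e−e_prev=-0.5625; u=1/2·0.4375+1/4·1.4375+0·(-0.5625)=0.578125; next y=-1/10·0.5625+3/4·0.578125≈0.377344
n=2: y≈0.377344, sp=1, e=sp−y≈0.622656; I≈2.060156, D=e−e_prev≈0.185156; u=1/2·0.622656+1/4·2.060156+0·0.185156≈0.826367; next y=-1/10·0.377344+3/4·0.826367≈0.582041
n=3: y≈0.582041, sp=1, e=sp−y≈0.417959; I≈2.478115, D=e−e_prev≈-0.204697; u=1/2·0.417959+1/4·2.478115+0·(-0.204697)≈0.828508; next y=-1/10·0.582041+3/4·0.828508≈0.563177
n=4: y≈0.563177, sp=1, e=sp−y≈0.436823; I≈2.914938, D=e−e_prev≈0.018864; u=1/2·0.436823+1/4·2.914938+0·0.018864≈0.947146; next y=-1/10·0.563177+3/4·0.947146≈0.654042
n=5: y≈0.654042, sp=1, e=sp−y≈0.345958; I≈3.260896, D=e−e_prev≈-0.090865; u=1/2·0.345958+1/4·3.260896+0·(-0.090865)≈0.988203; next y=-1/10·0.654042+3/4·0.988203≈0.675748
n=6: y≈0.675748, sp=1, e=sp−y≈0.324252; I≈3.585148, D=e−e_prev≈-0.021706; u=1/2·0.324252+1/4·3.585148+0·(-0.021706)≈1.058413; next y=-1/10·0.675748+3/4·1.058413≈0.726235
n=7: y≈0.726235, sp=1, e=sp−y≈0.273765; I≈3.858913, D=e−e_prev≈-0.050487; u=1/2·0.273765+1/4·3.858913+0·(-0.050487)≈1.101611; next y=-1/10·0.726235+3/4·1.101611≈0.753585
n=8: y≈0.753585, sp=1, e=sp−y≈0.246415; I≈4.105329, D=e−e_prev≈-0.027350; u=1/2·0.246415+1/4·4.105329+0·(-0.027350)≈1.149540; next y=-1/10·0.753585+3/4·1.149540≈0.786796
n=9: y≈0.786796, sp=1, e=sp−y≈0.213204; I≈4.318532, D=e−e_prev≈-0.033212; u=1/2·0.213204+1/4·4.318532+0·(-0.033212)≈1.186235; next y=-1/10·0.786796+3/4·1.186235≈0.810997
n=10: y≈0.810997, sp=1, e=sp−y≈0.189003; I≈4.507536, D=e−e_prev≈-0.024200; u=1/2·0.189003+1/4·4.507536+0·(-0.024200)≈1.221386; next y=-1/10·0.810997+3/4·1.221386≈0.834940
n=11: y≈0.834940, sp=-2, e=sp−y≈-2.834940; I≈1.672596, D=e−e_prev≈-3.023943; u=1/2·(-2.834940)+1/4·1.672596+0·(-3.023943)≈-0.999321; next y=-1/10·0.834940+3/4·(-0.999321)≈-0.832985
n=12: y≈-0.832985, sp=-2, e=sp−y≈-1.167015; I≈0.505581, D=e−e_prev≈1.667924; u=1/2·(-1.167015)+1/4·0.505581+0·1.667924≈-0.457113; next y=-1/10·(-0.832985)+3/4·(-0.457113)≈-0.259536
n=13: y≈-0.259536, sp=-2, e=sp−y≈-1.740464; I≈-1.234883, D=e−e_prev≈-0.573449; u=1/2·(-1.740464)+1/4·(-1.234883)+0·(-0.573449)≈-1.178953; next y=-1/10·(-0.259536)+3/4·(-1.178953)≈-0.858261

0 1 0.750 0.000
1 1 0.578 0.563
2 1 0.826 0.377
3 1 0.829 0.582
4 1 0.947 0.563
5 1 0.988 0.654
6 1 1.058 0.676
7 1 1.102 0.726
8 1 1.150 0.754
9 1 1.186 0.787
10 1 1.221 0.811
11 -2 -0.999 0.835
12 -2 -0.457 -0.833
13 -2 -1.179 -0.260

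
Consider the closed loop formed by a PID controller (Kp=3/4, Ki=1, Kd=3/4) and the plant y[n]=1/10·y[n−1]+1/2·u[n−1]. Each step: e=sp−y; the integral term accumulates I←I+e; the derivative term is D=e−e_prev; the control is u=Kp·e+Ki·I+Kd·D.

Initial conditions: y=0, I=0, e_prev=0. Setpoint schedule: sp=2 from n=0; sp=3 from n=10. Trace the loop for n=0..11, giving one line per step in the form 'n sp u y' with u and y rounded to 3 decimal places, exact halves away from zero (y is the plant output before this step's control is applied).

0 2 5.000 0.000
1 2 -0.750 2.500
2 2 7.188 -0.125
3 2 -1.922 3.581
4 2 9.737 -0.603
5 2 -4.326 4.808
6 2 13.150 -1.682
7 2 -8.258 6.407
8 2 18.139 -3.488
9 2 -14.316 8.721
10 3 28.137 -6.286
11 3 -23.897 13.440

(exact arithmetic carried between steps; '≈' marks a value shown rounded to 6 d.p. or computed from one; I and e_prev carry over from the previous line; the table rounds u and y to 3 d.p., halves away from zero)
n=0: y=0, sp=2, e=sp−y=2; I=2, D=e−e_prev=2; u=3/4·2+1·2+3/4·2=5; next y=1/10·0+1/2·5=2.5
n=1: y=2.5, sp=2, e=sp−y=-0.5; I=1.5, D=e−e_prev=-2.5; u=3/4·(-0.5)+1·1.5+3/4·(-2.5)=-0.75; next y=1/10·2.5+1/2·(-0.75)=-0.125
n=2: y=-0.125, sp=2, e=sp−y=2.125; I=3.625, D=e−e_prev=2.625; u=3/4·2.125+1·3.625+3/4·2.625=7.1875; next y=1/10·(-0.125)+1/2·7.1875=3.58125
n=3: y=3.58125, sp=2, e=sp−y=-1.58125; I=2.04375, D=e−e_prev=-3.70625; u=3/4·(-1.58125)+1·2.04375+3/4·(-3.70625)=-1.921875; next y=1/10·3.58125+1/2·(-1.921875)≈-0.602813
n=4: y≈-0.602813, sp=2, e=sp−y≈2.602813; I≈4.646563, D=e−e_prev≈4.184063; u=3/4·2.602813+1·4.646563+3/4·4.184063≈9.736719; next y=1/10·(-0.602813)+1/2·9.736719≈4.808078
n=5: y≈4.808078, sp=2, e=sp−y≈-2.808078; I≈1.838484, D=e−e_prev≈-5.410891; u=3/4·(-2.808078)+1·1.838484+3/4·(-5.410891)≈-4.325742; next y=1/10·4.808078+1/2·(-4.325742)≈-1.682063
n=6: y≈-1.682063, sp=2, e=sp−y≈3.682063; I≈5.520548, D=e−e_prev≈6.490141; u=3/4·3.682063+1·5.520548+3/4·6.490141≈13.149701; next y=1/10·(-1.682063)+1/2·13.149701≈6.406644
n=7: y≈6.406644, sp=2, e=sp−y≈-4.406644; I≈1.113903, D=e−e_prev≈-8.088708; u=3/4·(-4.406644)+1·1.113903+3/4·(-8.088708)≈-8.257610; next y=1/10·6.406644+1/2·(-8.257610)≈-3.488141
n=8: y≈-3.488141, sp=2, e=sp−y≈5.488141; I≈6.602044, D=e−e_prev≈9.894785; u=3/4·5.488141+1·6.602044+3/4·9.894785≈18.139239; next y=1/10·(-3.488141)+1/2·18.139239≈8.720805
n=9: y≈8.720805, sp=2, e=sp−y≈-6.720805; I≈-0.118761, D=e−e_prev≈-12.208946; u=3/4·(-6.720805)+1·(-0.118761)+3/4·(-12.208946)≈-14.316074; next y=1/10·8.720805+1/2·(-14.316074)≈-6.285957
n=10: y≈-6.285957, sp=3, e=sp−y≈9.285957; I≈9.167196, D=e−e_prev≈16.006762; u=3/4·9.285957+1·9.167196+3/4·16.006762≈28.136735; next y=1/10·(-6.285957)+1/2·28.136735≈13.439772
n=11: y≈13.439772, sp=3, e=sp−y≈-10.439772; I≈-1.272576, D=e−e_prev≈-19.725728; u=3/4·(-10.439772)+1·(-1.272576)+3/4·(-19.725728)≈-23.896701; next y=1/10·13.439772+1/2·(-23.896701)≈-10.604373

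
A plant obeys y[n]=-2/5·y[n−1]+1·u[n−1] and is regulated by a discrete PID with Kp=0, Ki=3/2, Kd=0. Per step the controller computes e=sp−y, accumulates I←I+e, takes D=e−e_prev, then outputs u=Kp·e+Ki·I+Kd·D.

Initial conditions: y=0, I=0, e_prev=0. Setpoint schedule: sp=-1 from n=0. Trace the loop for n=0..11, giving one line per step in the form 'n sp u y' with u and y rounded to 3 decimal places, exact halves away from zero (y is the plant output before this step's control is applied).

(exact arithmetic carried between steps; '≈' marks a value shown rounded to 6 d.p. or computed from one; I and e_prev carry over from the previous line; the table rounds u and y to 3 d.p., halves away from zero)
n=0: y=0, sp=-1, e=sp−y=-1; I=-1, D=e−e_prev=-1; u=0·(-1)+3/2·(-1)+0·(-1)=-1.5; next y=-2/5·0+1·(-1.5)=-1.5
n=1: y=-1.5, sp=-1, e=sp−y=0.5; I=-0.5, D=e−e_prev=1.5; u=0·0.5+3/2·(-0.5)+0·1.5=-0.75; next y=-2/5·(-1.5)+1·(-0.75)=-0.15
n=2: y=-0.15, sp=-1, e=sp−y=-0.85; I=-1.35, D=e−e_prev=-1.35; u=0·(-0.85)+3/2·(-1.35)+0·(-1.35)=-2.025; next y=-2/5·(-0.15)+1·(-2.025)=-1.965
n=3: y=-1.965, sp=-1, e=sp−y=0.965; I=-0.385, D=e−e_prev=1.815; u=0·0.965+3/2·(-0.385)+0·1.815=-0.5775; next y=-2/5·(-1.965)+1·(-0.5775)=0.2085
n=4: y=0.2085, sp=-1, e=sp−y=-1.2085; I=-1.5935, D=e−e_prev=-2.1735; u=0·(-1.2085)+3/2·(-1.5935)+0·(-2.1735)=-2.39025; next y=-2/5·0.2085+1·(-2.39025)=-2.47365
n=5: y=-2.47365, sp=-1, e=sp−y=1.47365; I=-0.11985, D=e−e_prev=2.68215; u=0·1.47365+3/2·(-0.11985)+0·2.68215=-0.179775; next y=-2/5·(-2.47365)+1·(-0.179775)=0.809685
n=6: y=0.809685, sp=-1, e=sp−y=-1.809685; I=-1.929535, D=e−e_prev=-3.283335; u=0·(-1.809685)+3/2·(-1.929535)+0·(-3.283335)≈-2.894303; next y=-2/5·0.809685+1·(-2.894303)≈-3.218177
n=7: y≈-3.218177, sp=-1, e=sp−y≈2.218177; I≈0.288642, D=e−e_prev≈4.027862; u=0·2.218177+3/2·0.288642+0·4.027862≈0.432962; next y=-2/5·(-3.218177)+1·0.432962≈1.720233
n=8: y≈1.720233, sp=-1, e=sp−y≈-2.720233; I≈-2.431591, D=e−e_prev≈-4.938409; u=0·(-2.720233)+3/2·(-2.431591)+0·(-4.938409)≈-3.647387; next y=-2/5·1.720233+1·(-3.647387)≈-4.335480
n=9: y≈-4.335480, sp=-1, e=sp−y≈3.335480; I≈0.903889, D=e−e_prev≈6.055713; u=0·3.335480+3/2·0.903889+0·6.055713≈1.355833; next y=-2/5·(-4.335480)+1·1.355833≈3.090025
n=10: y≈3.090025, sp=-1, e=sp−y≈-4.090025; I≈-3.186136, D=e−e_prev≈-7.425505; u=0·(-4.090025)+3/2·(-3.186136)+0·(-7.425505)≈-4.779205; next y=-2/5·3.090025+1·(-4.779205)≈-6.015215
n=11: y≈-6.015215, sp=-1, e=sp−y≈5.015215; I≈1.829078, D=e−e_prev≈9.105240; u=0·5.015215+3/2·1.829078+0·9.105240≈2.743618; next y=-2/5·(-6.015215)+1·2.743618≈5.149703

0 -1 -1.500 0.000
1 -1 -0.750 -1.500
2 -1 -2.025 -0.150
3 -1 -0.578 -1.965
4 -1 -2.390 0.209
5 -1 -0.180 -2.474
6 -1 -2.894 0.810
7 -1 0.433 -3.218
8 -1 -3.647 1.720
9 -1 1.356 -4.335
10 -1 -4.779 3.090
11 -1 2.744 -6.015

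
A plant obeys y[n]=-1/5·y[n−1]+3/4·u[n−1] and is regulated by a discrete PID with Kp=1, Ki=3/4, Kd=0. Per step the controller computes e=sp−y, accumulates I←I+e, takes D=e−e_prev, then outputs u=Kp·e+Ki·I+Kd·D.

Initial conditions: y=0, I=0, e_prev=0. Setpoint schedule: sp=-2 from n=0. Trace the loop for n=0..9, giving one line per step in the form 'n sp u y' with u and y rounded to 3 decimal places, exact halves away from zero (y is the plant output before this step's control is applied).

0 -2 -3.500 0.000
1 -2 -0.406 -2.625
2 -2 -4.917 0.220
3 -2 0.334 -3.732
4 -2 -6.642 0.997
5 -2 1.921 -5.181
6 -2 -9.095 2.477
7 -2 4.686 -7.316
8 -2 -12.842 4.978
9 -2 9.233 -10.627

(exact arithmetic carried between steps; '≈' marks a value shown rounded to 6 d.p. or computed from one; I and e_prev carry over from the previous line; the table rounds u and y to 3 d.p., halves away from zero)
n=0: y=0, sp=-2, e=sp−y=-2; I=-2, D=e−e_prev=-2; u=1·(-2)+3/4·(-2)+0·(-2)=-3.5; next y=-1/5·0+3/4·(-3.5)=-2.625
n=1: y=-2.625, sp=-2, e=sp−y=0.625; I=-1.375, D=e−e_prev=2.625; u=1·0.625+3/4·(-1.375)+0·2.625=-0.40625; next y=-1/5·(-2.625)+3/4·(-0.40625)≈0.220313
n=2: y≈0.220313, sp=-2, e=sp−y≈-2.220313; I≈-3.595313, D=e−e_prev≈-2.845313; u=1·(-2.220313)+3/4·(-3.595313)+0·(-2.845313)≈-4.916797; next y=-1/5·0.220313+3/4·(-4.916797)≈-3.731660
n=3: y≈-3.731660, sp=-2, e=sp−y≈1.731660; I≈-1.863652, D=e−e_prev≈3.951973; u=1·1.731660+3/4·(-1.863652)+0·3.951973≈0.333921; next y=-1/5·(-3.731660)+3/4·0.333921≈0.996773
n=4: y≈0.996773, sp=-2, e=sp−y≈-2.996773; I≈-4.860425, D=e−e_prev≈-4.728433; u=1·(-2.996773)+3/4·(-4.860425)+0·(-4.728433)≈-6.642091; next y=-1/5·0.996773+3/4·(-6.642091)≈-5.180923
n=5: y≈-5.180923, sp=-2, e=sp−y≈3.180923; I≈-1.679502, D=e−e_prev≈6.177696; u=1·3.180923+3/4·(-1.679502)+0·6.177696≈1.921297; next y=-1/5·(-5.180923)+3/4·1.921297≈2.477157
n=6: y≈2.477157, sp=-2, e=sp−y≈-4.477157; I≈-6.156659, D=e−e_prev≈-7.658080; u=1·(-4.477157)+3/4·(-6.156659)+0·(-7.658080)≈-9.094651; next y=-1/5·2.477157+3/4·(-9.094651)≈-7.316420
n=7: y≈-7.316420, sp=-2, e=sp−y≈5.316420; I≈-0.840239, D=e−e_prev≈9.793577; u=1·5.316420+3/4·(-0.840239)+0·9.793577≈4.686241; next y=-1/5·(-7.316420)+3/4·4.686241≈4.977965
n=8: y≈4.977965, sp=-2, e=sp−y≈-6.977965; I≈-7.818204, D=e−e_prev≈-12.294385; u=1·(-6.977965)+3/4·(-7.818204)+0·(-12.294385)≈-12.841617; next y=-1/5·4.977965+3/4·(-12.841617)≈-10.626806
n=9: y≈-10.626806, sp=-2, e=sp−y≈8.626806; I≈0.808602, D=e−e_prev≈15.604771; u=1·8.626806+3/4·0.808602+0·15.604771≈9.233258; next y=-1/5·(-10.626806)+3/4·9.233258≈9.050304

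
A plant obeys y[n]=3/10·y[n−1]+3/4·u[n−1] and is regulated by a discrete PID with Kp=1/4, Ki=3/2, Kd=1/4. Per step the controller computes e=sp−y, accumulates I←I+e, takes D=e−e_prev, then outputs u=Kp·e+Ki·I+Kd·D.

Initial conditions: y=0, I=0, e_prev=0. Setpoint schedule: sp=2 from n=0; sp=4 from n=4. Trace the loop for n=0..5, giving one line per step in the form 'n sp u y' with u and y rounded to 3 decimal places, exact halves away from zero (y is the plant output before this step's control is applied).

(exact arithmetic carried between steps; '≈' marks a value shown rounded to 6 d.p. or computed from one; I and e_prev carry over from the previous line; the table rounds u and y to 3 d.p., halves away from zero)
n=0: y=0, sp=2, e=sp−y=2; I=2, D=e−e_prev=2; u=1/4·2+3/2·2+1/4·2=4; next y=3/10·0+3/4·4=3
n=1: y=3, sp=2, e=sp−y=-1; I=1, D=e−e_prev=-3; u=1/4·(-1)+3/2·1+1/4·(-3)=0.5; next y=3/10·3+3/4·0.5=1.275
n=2: y=1.275, sp=2, e=sp−y=0.725; I=1.725, D=e−e_prev=1.725; u=1/4·0.725+3/2·1.725+1/4·1.725=3.2; next y=3/10·1.275+3/4·3.2=2.7825
n=3: y=2.7825, sp=2, e=sp−y=-0.7825; I=0.9425, D=e−e_prev=-1.5075; u=1/4·(-0.7825)+3/2·0.9425+1/4·(-1.5075)=0.84125; next y=3/10·2.7825+3/4·0.84125≈1.465688
n=4: y≈1.465688, sp=4, e=sp−y≈2.534313; I≈3.476813, D=e−e_prev≈3.316813; u=1/4·2.534313+3/2·3.476813+1/4·3.316813≈6.678; next y=3/10·1.465688+3/4·6.678≈5.448206
n=5: y≈5.448206, sp=4, e=sp−y≈-1.448206; I≈2.028606, D=e−e_prev≈-3.982519; u=1/4·(-1.448206)+3/2·2.028606+1/4·(-3.982519)≈1.685228; next y=3/10·5.448206+3/4·1.685228≈2.898383

0 2 4.000 0.000
1 2 0.500 3.000
2 2 3.200 1.275
3 2 0.841 2.783
4 4 6.678 1.466
5 4 1.685 5.448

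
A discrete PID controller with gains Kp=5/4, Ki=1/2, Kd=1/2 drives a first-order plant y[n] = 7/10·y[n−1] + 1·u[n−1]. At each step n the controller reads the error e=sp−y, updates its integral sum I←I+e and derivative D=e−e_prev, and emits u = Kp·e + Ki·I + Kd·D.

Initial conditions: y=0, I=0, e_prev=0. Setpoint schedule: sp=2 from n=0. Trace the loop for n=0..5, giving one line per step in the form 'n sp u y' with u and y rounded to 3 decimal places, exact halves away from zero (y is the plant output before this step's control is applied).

0 2 4.500 0.000
1 2 -5.625 4.500
2 2 11.069 -2.475
3 2 -16.757 9.336
4 2 29.485 -10.221
5 2 -47.424 22.330

(exact arithmetic carried between steps; '≈' marks a value shown rounded to 6 d.p. or computed from one; I and e_prev carry over from the previous line; the table rounds u and y to 3 d.p., halves away from zero)
n=0: y=0, sp=2, e=sp−y=2; I=2, D=e−e_prev=2; u=5/4·2+1/2·2+1/2·2=4.5; next y=7/10·0+1·4.5=4.5
n=1: y=4.5, sp=2, e=sp−y=-2.5; I=-0.5, D=e−e_prev=-4.5; u=5/4·(-2.5)+1/2·(-0.5)+1/2·(-4.5)=-5.625; next y=7/10·4.5+1·(-5.625)=-2.475
n=2: y=-2.475, sp=2, e=sp−y=4.475; I=3.975, D=e−e_prev=6.975; u=5/4·4.475+1/2·3.975+1/2·6.975=11.06875; next y=7/10·(-2.475)+1·11.06875=9.33625
n=3: y=9.33625, sp=2, e=sp−y=-7.33625; I=-3.36125, D=e−e_prev=-11.81125; u=5/4·(-7.33625)+1/2·(-3.36125)+1/2·(-11.81125)≈-16.756563; next y=7/10·9.33625+1·(-16.756563)≈-10.221188
n=4: y≈-10.221188, sp=2, e=sp−y≈12.221188; I≈8.859938, D=e−e_prev≈19.557438; u=5/4·12.221188+1/2·8.859938+1/2·19.557438≈29.485172; next y=7/10·(-10.221188)+1·29.485172≈22.330341
n=5: y≈22.330341, sp=2, e=sp−y≈-20.330341; I≈-11.470403, D=e−e_prev≈-32.551528; u=5/4·(-20.330341)+1/2·(-11.470403)+1/2·(-32.551528)≈-47.423891; next y=7/10·22.330341+1·(-47.423891)≈-31.792653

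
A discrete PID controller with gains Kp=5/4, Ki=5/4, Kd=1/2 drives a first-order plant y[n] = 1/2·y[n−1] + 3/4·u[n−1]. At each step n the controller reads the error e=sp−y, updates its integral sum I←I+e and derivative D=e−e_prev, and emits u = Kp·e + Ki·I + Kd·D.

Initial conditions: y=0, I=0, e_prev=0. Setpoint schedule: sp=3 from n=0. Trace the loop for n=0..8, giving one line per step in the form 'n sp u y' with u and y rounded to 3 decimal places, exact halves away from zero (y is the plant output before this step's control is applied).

0 3 9.000 0.000
1 3 -9.000 6.750
2 3 20.063 -3.375
3 3 -27.234 13.359
4 3 49.500 -13.746
5 3 -75.114 30.252
6 3 127.205 -41.210
7 3 -201.289 74.799
8 3 332.066 -113.568

(exact arithmetic carried between steps; '≈' marks a value shown rounded to 6 d.p. or computed from one; I and e_prev carry over from the previous line; the table rounds u and y to 3 d.p., halves away from zero)
n=0: y=0, sp=3, e=sp−y=3; I=3, D=e−e_prev=3; u=5/4·3+5/4·3+1/2·3=9; next y=1/2·0+3/4·9=6.75
n=1: y=6.75, sp=3, e=sp−y=-3.75; I=-0.75, D=e−e_prev=-6.75; u=5/4·(-3.75)+5/4·(-0.75)+1/2·(-6.75)=-9; next y=1/2·6.75+3/4·(-9)=-3.375
n=2: y=-3.375, sp=3, e=sp−y=6.375; I=5.625, D=e−e_prev=10.125; u=5/4·6.375+5/4·5.625+1/2·10.125=20.0625; next y=1/2·(-3.375)+3/4·20.0625=13.359375
n=3: y=13.359375, sp=3, e=sp−y=-10.359375; I=-4.734375, D=e−e_prev=-16.734375; u=5/4·(-10.359375)+5/4·(-4.734375)+1/2·(-16.734375)=-27.234375; next y=1/2·13.359375+3/4·(-27.234375)≈-13.746094
n=4: y≈-13.746094, sp=3, e=sp−y≈16.746094; I≈12.011719, D=e−e_prev≈27.105469; u=5/4·16.746094+5/4·12.011719+1/2·27.105469≈49.5; next y=1/2·(-13.746094)+3/4·49.5≈30.251953
n=5: y≈30.251953, sp=3, e=sp−y≈-27.251953; I≈-15.240234, D=e−e_prev≈-43.998047; u=5/4·(-27.251953)+5/4·(-15.240234)+1/2·(-43.998047)≈-75.114258; next y=1/2·30.251953+3/4·(-75.114258)≈-41.209717
n=6: y≈-41.209717, sp=3, e=sp−y≈44.209717; I≈28.969482, D=e−e_prev≈71.461670; u=5/4·44.209717+5/4·28.969482+1/2·71.461670≈127.204834; next y=1/2·(-41.209717)+3/4·127.204834≈74.798767
n=7: y≈74.798767, sp=3, e=sp−y≈-71.798767; I≈-42.829285, D=e−e_prev≈-116.008484; u=5/4·(-71.798767)+5/4·(-42.829285)+1/2·(-116.008484)≈-201.289307; next y=1/2·74.798767+3/4·(-201.289307)≈-113.567596
n=8: y≈-113.567596, sp=3, e=sp−y≈116.567596; I≈73.738312, D=e−e_prev≈188.366364; u=5/4·116.567596+5/4·73.738312+1/2·188.366364≈332.065567; next y=1/2·(-113.567596)+3/4·332.065567≈192.265377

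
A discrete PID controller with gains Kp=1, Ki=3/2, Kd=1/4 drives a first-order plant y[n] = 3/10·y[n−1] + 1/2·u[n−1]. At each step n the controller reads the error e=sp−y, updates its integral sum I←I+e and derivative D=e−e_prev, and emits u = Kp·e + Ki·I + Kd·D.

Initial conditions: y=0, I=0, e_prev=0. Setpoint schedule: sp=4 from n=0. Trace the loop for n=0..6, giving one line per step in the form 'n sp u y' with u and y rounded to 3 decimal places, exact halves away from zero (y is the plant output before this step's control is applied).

0 4 11.000 0.000
1 4 0.875 5.500
2 4 9.384 2.088
3 4 2.515 5.318
4 4 8.125 2.853
5 4 3.549 4.918
6 4 7.276 3.250

(exact arithmetic carried between steps; '≈' marks a value shown rounded to 6 d.p. or computed from one; I and e_prev carry over from the previous line; the table rounds u and y to 3 d.p., halves away from zero)
n=0: y=0, sp=4, e=sp−y=4; I=4, D=e−e_prev=4; u=1·4+3/2·4+1/4·4=11; next y=3/10·0+1/2·11=5.5
n=1: y=5.5, sp=4, e=sp−y=-1.5; I=2.5, D=e−e_prev=-5.5; u=1·(-1.5)+3/2·2.5+1/4·(-5.5)=0.875; next y=3/10·5.5+1/2·0.875=2.0875
n=2: y=2.0875, sp=4, e=sp−y=1.9125; I=4.4125, D=e−e_prev=3.4125; u=1·1.9125+3/2·4.4125+1/4·3.4125=9.384375; next y=3/10·2.0875+1/2·9.384375≈5.318438
n=3: y≈5.318438, sp=4, e=sp−y≈-1.318438; I≈3.094063, D=e−e_prev≈-3.230938; u=1·(-1.318438)+3/2·3.094063+1/4·(-3.230938)≈2.514922; next y=3/10·5.318438+1/2·2.514922≈2.852992
n=4: y≈2.852992, sp=4, e=sp−y≈1.147008; I≈4.241070, D=e−e_prev≈2.465445; u=1·1.147008+3/2·4.241070+1/4·2.465445≈8.124975; next y=3/10·2.852992+1/2·8.124975≈4.918385
n=5: y≈4.918385, sp=4, e=sp−y≈-0.918385; I≈3.322685, D=e−e_prev≈-2.065393; u=1·(-0.918385)+3/2·3.322685+1/4·(-2.065393)≈3.549295; next y=3/10·4.918385+1/2·3.549295≈3.250163
n=6: y≈3.250163, sp=4, e=sp−y≈0.749837; I≈4.072522, D=e−e_prev≈1.668222; u=1·0.749837+3/2·4.072522+1/4·1.668222≈7.275676; next y=3/10·3.250163+1/2·7.275676≈4.612887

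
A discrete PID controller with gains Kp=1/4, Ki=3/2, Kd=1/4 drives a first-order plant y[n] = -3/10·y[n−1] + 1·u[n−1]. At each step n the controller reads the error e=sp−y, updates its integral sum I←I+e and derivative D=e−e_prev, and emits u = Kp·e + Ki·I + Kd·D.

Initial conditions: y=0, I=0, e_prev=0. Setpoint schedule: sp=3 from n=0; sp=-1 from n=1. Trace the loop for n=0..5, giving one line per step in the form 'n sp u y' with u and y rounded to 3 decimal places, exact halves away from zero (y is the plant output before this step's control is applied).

(exact arithmetic carried between steps; '≈' marks a value shown rounded to 6 d.p. or computed from one; I and e_prev carry over from the previous line; the table rounds u and y to 3 d.p., halves away from zero)
n=0: y=0, sp=3, e=sp−y=3; I=3, D=e−e_prev=3; u=1/4·3+3/2·3+1/4·3=6; next y=-3/10·0+1·6=6
n=1: y=6, sp=-1, e=sp−y=-7; I=-4, D=e−e_prev=-10; u=1/4·(-7)+3/2·(-4)+1/4·(-10)=-10.25; next y=-3/10·6+1·(-10.25)=-12.05
n=2: y=-12.05, sp=-1, e=sp−y=11.05; I=7.05, D=e−e_prev=18.05; u=1/4·11.05+3/2·7.05+1/4·18.05=17.85; next y=-3/10·(-12.05)+1·17.85=21.465
n=3: y=21.465, sp=-1, e=sp−y=-22.465; I=-15.415, D=e−e_prev=-33.515; u=1/4·(-22.465)+3/2·(-15.415)+1/4·(-33.515)=-37.1175; next y=-3/10·21.465+1·(-37.1175)=-43.557
n=4: y=-43.557, sp=-1, e=sp−y=42.557; I=27.142, D=e−e_prev=65.022; u=1/4·42.557+3/2·27.142+1/4·65.022=67.60775; next y=-3/10·(-43.557)+1·67.60775=80.67485
n=5: y=80.67485, sp=-1, e=sp−y=-81.67485; I=-54.53285, D=e−e_prev=-124.23185; u=1/4·(-81.67485)+3/2·(-54.53285)+1/4·(-124.23185)=-133.27595; next y=-3/10·80.67485+1·(-133.27595)=-157.478405

0 3 6.000 0.000
1 -1 -10.250 6.000
2 -1 17.850 -12.050
3 -1 -37.118 21.465
4 -1 67.608 -43.557
5 -1 -133.276 80.675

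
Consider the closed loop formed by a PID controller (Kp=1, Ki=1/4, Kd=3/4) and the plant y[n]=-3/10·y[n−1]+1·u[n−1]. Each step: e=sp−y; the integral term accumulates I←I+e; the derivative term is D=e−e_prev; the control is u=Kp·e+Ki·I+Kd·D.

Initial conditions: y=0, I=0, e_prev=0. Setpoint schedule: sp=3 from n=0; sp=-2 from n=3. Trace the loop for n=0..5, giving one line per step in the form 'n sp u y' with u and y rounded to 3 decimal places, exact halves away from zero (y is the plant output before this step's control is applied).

(exact arithmetic carried between steps; '≈' marks a value shown rounded to 6 d.p. or computed from one; I and e_prev carry over from the previous line; the table rounds u and y to 3 d.p., halves away from zero)
n=0: y=0, sp=3, e=sp−y=3; I=3, D=e−e_prev=3; u=1·3+1/4·3+3/4·3=6; next y=-3/10·0+1·6=6
n=1: y=6, sp=3, e=sp−y=-3; I=0, D=e−e_prev=-6; u=1·(-3)+1/4·0+3/4·(-6)=-7.5; next y=-3/10·6+1·(-7.5)=-9.3
n=2: y=-9.3, sp=3, e=sp−y=12.3; I=12.3, D=e−e_prev=15.3; u=1·12.3+1/4·12.3+3/4·15.3=26.85; next y=-3/10·(-9.3)+1·26.85=29.64
n=3: y=29.64, sp=-2, e=sp−y=-31.64; I=-19.34, D=e−e_prev=-43.94; u=1·(-31.64)+1/4·(-19.34)+3/4·(-43.94)=-69.43; next y=-3/10·29.64+1·(-69.43)=-78.322
n=4: y=-78.322, sp=-2, e=sp−y=76.322; I=56.982, D=e−e_prev=107.962; u=1·76.322+1/4·56.982+3/4·107.962=171.539; next y=-3/10·(-78.322)+1·171.539=195.0356
n=5: y=195.0356, sp=-2, e=sp−y=-197.0356; I=-140.0536, D=e−e_prev=-273.3576; u=1·(-197.0356)+1/4·(-140.0536)+3/4·(-273.3576)=-437.0672; next y=-3/10·195.0356+1·(-437.0672)=-495.57788

0 3 6.000 0.000
1 3 -7.500 6.000
2 3 26.850 -9.300
3 -2 -69.430 29.640
4 -2 171.539 -78.322
5 -2 -437.067 195.036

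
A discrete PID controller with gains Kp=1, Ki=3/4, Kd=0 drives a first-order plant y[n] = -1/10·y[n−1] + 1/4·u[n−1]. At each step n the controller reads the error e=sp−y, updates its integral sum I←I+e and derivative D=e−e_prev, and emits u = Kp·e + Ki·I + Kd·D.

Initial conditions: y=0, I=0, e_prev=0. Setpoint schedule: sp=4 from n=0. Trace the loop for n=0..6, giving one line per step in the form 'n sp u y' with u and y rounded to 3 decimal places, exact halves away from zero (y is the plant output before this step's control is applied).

(exact arithmetic carried between steps; '≈' marks a value shown rounded to 6 d.p. or computed from one; I and e_prev carry over from the previous line; the table rounds u and y to 3 d.p., halves away from zero)
n=0: y=0, sp=4, e=sp−y=4; I=4, D=e−e_prev=4; u=1·4+3/4·4+0·4=7; next y=-1/10·0+1/4·7=1.75
n=1: y=1.75, sp=4, e=sp−y=2.25; I=6.25, D=e−e_prev=-1.75; u=1·2.25+3/4·6.25+0·(-1.75)=6.9375; next y=-1/10·1.75+1/4·6.9375=1.559375
n=2: y=1.559375, sp=4, e=sp−y=2.440625; I=8.690625, D=e−e_prev=0.190625; u=1·2.440625+3/4·8.690625+0·0.190625≈8.958594; next y=-1/10·1.559375+1/4·8.958594≈2.083711
n=3: y≈2.083711, sp=4, e=sp−y≈1.916289; I≈10.606914, D=e−e_prev≈-0.524336; u=1·1.916289+3/4·10.606914+0·(-0.524336)≈9.871475; next y=-1/10·2.083711+1/4·9.871475≈2.259498
n=4: y≈2.259498, sp=4, e=sp−y≈1.740502; I≈12.347417, D=e−e_prev≈-0.175787; u=1·1.740502+3/4·12.347417+0·(-0.175787)≈11.001065; next y=-1/10·2.259498+1/4·11.001065≈2.524316
n=5: y≈2.524316, sp=4, e=sp−y≈1.475684; I≈13.823100, D=e−e_prev≈-0.264819; u=1·1.475684+3/4·13.823100+0·(-0.264819)≈11.843009; next y=-1/10·2.524316+1/4·11.843009≈2.708321
n=6: y≈2.708321, sp=4, e=sp−y≈1.291679; I≈15.114780, D=e−e_prev≈-0.184004; u=1·1.291679+3/4·15.114780+0·(-0.184004)≈12.627764; next y=-1/10·2.708321+1/4·12.627764≈2.886109

0 4 7.000 0.000
1 4 6.938 1.750
2 4 8.959 1.559
3 4 9.871 2.084
4 4 11.001 2.259
5 4 11.843 2.524
6 4 12.628 2.708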